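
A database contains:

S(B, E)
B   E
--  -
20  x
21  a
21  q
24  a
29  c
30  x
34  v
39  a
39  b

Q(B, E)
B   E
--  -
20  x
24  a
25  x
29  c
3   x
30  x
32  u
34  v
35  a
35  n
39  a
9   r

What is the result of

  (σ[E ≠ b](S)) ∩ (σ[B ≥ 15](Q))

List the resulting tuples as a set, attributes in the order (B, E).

σ[E ≠ b]: keep tuples satisfying E ≠ b → {(20, x), (21, a), (21, q), (24, a), (29, c), (30, x), (34, v), (39, a)}
σ[B ≥ 15]: keep tuples satisfying B ≥ 15 → {(20, x), (24, a), (25, x), (29, c), (30, x), (32, u), (34, v), (35, a), (35, n), (39, a)}
Taking the intersection: {(20, x), (24, a), (29, c), (30, x), (34, v), (39, a)}

{(20, x), (24, a), (29, c), (30, x), (34, v), (39, a)}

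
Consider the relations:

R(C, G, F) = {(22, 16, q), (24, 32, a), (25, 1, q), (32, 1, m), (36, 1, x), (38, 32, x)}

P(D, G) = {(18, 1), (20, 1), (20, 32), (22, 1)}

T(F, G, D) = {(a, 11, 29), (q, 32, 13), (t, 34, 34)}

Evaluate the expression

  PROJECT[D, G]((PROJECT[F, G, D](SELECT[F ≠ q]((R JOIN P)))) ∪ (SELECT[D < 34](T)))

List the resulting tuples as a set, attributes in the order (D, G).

Natural join on G: {(24, 32, a, 20), (25, 1, q, 18), (25, 1, q, 20), (25, 1, q, 22), (32, 1, m, 18), (32, 1, m, 20), (32, 1, m, 22), (36, 1, x, 18), (36, 1, x, 20), (36, 1, x, 22), (38, 32, x, 20)}
Filtering on F ≠ q leaves {(24, 32, a, 20), (32, 1, m, 18), (32, 1, m, 20), (32, 1, m, 22), (36, 1, x, 18), (36, 1, x, 20), (36, 1, x, 22), (38, 32, x, 20)}.
Keep only column(s) F, G, D: {(a, 32, 20), (m, 1, 18), (m, 1, 20), (m, 1, 22), (x, 1, 18), (x, 1, 20), (x, 1, 22), (x, 32, 20)}
Filtering on D < 34 leaves {(a, 11, 29), (q, 32, 13)}.
Union: {(a, 32, 20), (m, 1, 18), (m, 1, 20), (m, 1, 22), (x, 1, 18), (x, 1, 20), (x, 1, 22), (x, 32, 20)} with {(a, 11, 29), (q, 32, 13)} → {(a, 11, 29), (a, 32, 20), (m, 1, 18), (m, 1, 20), (m, 1, 22), (q, 32, 13), (x, 1, 18), (x, 1, 20), (x, 1, 22), (x, 32, 20)}
Keep only column(s) D, G (4 duplicate(s) eliminated): {(13, 32), (18, 1), (20, 1), (20, 32), (22, 1), (29, 11)}

{(13, 32), (18, 1), (20, 1), (20, 32), (22, 1), (29, 11)}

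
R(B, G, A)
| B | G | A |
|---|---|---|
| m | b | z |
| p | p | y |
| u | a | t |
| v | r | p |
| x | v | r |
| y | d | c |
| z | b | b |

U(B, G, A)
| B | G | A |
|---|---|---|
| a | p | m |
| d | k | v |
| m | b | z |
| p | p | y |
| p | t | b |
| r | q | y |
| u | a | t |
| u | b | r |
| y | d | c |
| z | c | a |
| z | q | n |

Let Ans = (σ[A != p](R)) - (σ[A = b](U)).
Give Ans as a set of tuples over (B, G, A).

{(m, b, z), (p, p, y), (u, a, t), (x, v, r), (y, d, c), (z, b, b)}

Selection A != p: {(m, b, z), (p, p, y), (u, a, t), (x, v, r), (y, d, c), (z, b, b)}
Selection A = b: {(p, t, b)}
Set difference of the two operands is {(m, b, z), (p, p, y), (u, a, t), (x, v, r), (y, d, c), (z, b, b)}.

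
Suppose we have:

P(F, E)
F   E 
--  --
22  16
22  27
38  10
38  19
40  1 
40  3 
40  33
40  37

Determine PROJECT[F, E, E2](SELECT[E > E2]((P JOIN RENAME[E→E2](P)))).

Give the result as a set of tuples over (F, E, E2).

ρ[E→E2]: schema becomes (F, E2); tuples unchanged.
P ⋈ RENAME[E→E2](P) (natural join on F): {(22, 16, 16), (22, 16, 27), (22, 27, 16), (22, 27, 27), (38, 10, 10), (38, 10, 19), (38, 19, 10), (38, 19, 19), (40, 1, 1), (40, 1, 3), (40, 1, 33), (40, 1, 37), (40, 3, 1), (40, 3, 3), (40, 3, 33), (40, 3, 37), (40, 33, 1), (40, 33, 3), (40, 33, 33), (40, 33, 37), (40, 37, 1), (40, 37, 3), (40, 37, 33), (40, 37, 37)}
σ[E > E2]: keep tuples satisfying E > E2 → {(22, 27, 16), (38, 19, 10), (40, 3, 1), (40, 33, 1), (40, 33, 3), (40, 37, 1), (40, 37, 3), (40, 37, 33)}
Keep only column(s) F, E, E2: {(22, 27, 16), (38, 19, 10), (40, 3, 1), (40, 33, 1), (40, 33, 3), (40, 37, 1), (40, 37, 3), (40, 37, 33)}

{(22, 27, 16), (38, 19, 10), (40, 3, 1), (40, 33, 1), (40, 33, 3), (40, 37, 1), (40, 37, 3), (40, 37, 33)}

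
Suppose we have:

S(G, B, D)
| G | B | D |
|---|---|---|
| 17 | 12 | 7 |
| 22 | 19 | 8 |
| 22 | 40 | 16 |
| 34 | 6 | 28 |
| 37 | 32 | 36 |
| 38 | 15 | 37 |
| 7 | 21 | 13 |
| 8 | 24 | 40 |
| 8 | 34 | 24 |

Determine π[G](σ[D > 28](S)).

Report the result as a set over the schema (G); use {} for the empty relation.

σ[D > 28]: keep tuples satisfying D > 28 → {(37, 32, 36), (38, 15, 37), (8, 24, 40)}
π_{G} gives {37, 38, 8}.

{37, 38, 8}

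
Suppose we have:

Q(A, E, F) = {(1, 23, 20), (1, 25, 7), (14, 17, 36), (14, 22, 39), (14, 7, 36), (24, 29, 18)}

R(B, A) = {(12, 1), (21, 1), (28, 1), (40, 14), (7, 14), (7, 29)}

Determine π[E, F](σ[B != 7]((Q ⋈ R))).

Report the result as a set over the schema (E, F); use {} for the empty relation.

{(17, 36), (22, 39), (23, 20), (25, 7), (7, 36)}

Natural join on A: {(1, 23, 20, 12), (1, 23, 20, 21), (1, 23, 20, 28), (1, 25, 7, 12), (1, 25, 7, 21), (1, 25, 7, 28), (14, 17, 36, 40), (14, 17, 36, 7), (14, 22, 39, 40), (14, 22, 39, 7), (14, 7, 36, 40), (14, 7, 36, 7)}
Selection B != 7: {(1, 23, 20, 12), (1, 23, 20, 21), (1, 23, 20, 28), (1, 25, 7, 12), (1, 25, 7, 21), (1, 25, 7, 28), (14, 17, 36, 40), (14, 22, 39, 40), (14, 7, 36, 40)}
π_{E, F} gives {(17, 36), (22, 39), (23, 20), (25, 7), (7, 36)} (4 duplicate(s) eliminated).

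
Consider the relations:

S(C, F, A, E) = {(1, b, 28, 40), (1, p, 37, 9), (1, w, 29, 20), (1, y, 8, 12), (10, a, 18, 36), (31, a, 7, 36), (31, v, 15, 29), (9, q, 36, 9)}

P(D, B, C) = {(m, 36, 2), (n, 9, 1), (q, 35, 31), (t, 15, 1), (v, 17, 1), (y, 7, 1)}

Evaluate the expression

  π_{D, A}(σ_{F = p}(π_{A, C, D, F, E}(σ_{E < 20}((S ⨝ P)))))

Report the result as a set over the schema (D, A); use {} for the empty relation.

S ⋈ P (natural join on C): {(1, b, 28, 40, n, 9), (1, b, 28, 40, t, 15), (1, b, 28, 40, v, 17), (1, b, 28, 40, y, 7), (1, p, 37, 9, n, 9), (1, p, 37, 9, t, 15), (1, p, 37, 9, v, 17), (1, p, 37, 9, y, 7), (1, w, 29, 20, n, 9), (1, w, 29, 20, t, 15), (1, w, 29, 20, v, 17), (1, w, 29, 20, y, 7), (1, y, 8, 12, n, 9), (1, y, 8, 12, t, 15), (1, y, 8, 12, v, 17), (1, y, 8, 12, y, 7), (31, a, 7, 36, q, 35), (31, v, 15, 29, q, 35)}
σ[E < 20]: keep tuples satisfying E < 20 → {(1, p, 37, 9, n, 9), (1, p, 37, 9, t, 15), (1, p, 37, 9, v, 17), (1, p, 37, 9, y, 7), (1, y, 8, 12, n, 9), (1, y, 8, 12, t, 15), (1, y, 8, 12, v, 17), (1, y, 8, 12, y, 7)}
Projecting to A, C, D, F, E: {(37, 1, n, p, 9), (37, 1, t, p, 9), (37, 1, v, p, 9), (37, 1, y, p, 9), (8, 1, n, y, 12), (8, 1, t, y, 12), (8, 1, v, y, 12), (8, 1, y, y, 12)}
σ[F = p]: keep tuples satisfying F = p → {(37, 1, n, p, 9), (37, 1, t, p, 9), (37, 1, v, p, 9), (37, 1, y, p, 9)}
Projecting to D, A: {(n, 37), (t, 37), (v, 37), (y, 37)}

{(n, 37), (t, 37), (v, 37), (y, 37)}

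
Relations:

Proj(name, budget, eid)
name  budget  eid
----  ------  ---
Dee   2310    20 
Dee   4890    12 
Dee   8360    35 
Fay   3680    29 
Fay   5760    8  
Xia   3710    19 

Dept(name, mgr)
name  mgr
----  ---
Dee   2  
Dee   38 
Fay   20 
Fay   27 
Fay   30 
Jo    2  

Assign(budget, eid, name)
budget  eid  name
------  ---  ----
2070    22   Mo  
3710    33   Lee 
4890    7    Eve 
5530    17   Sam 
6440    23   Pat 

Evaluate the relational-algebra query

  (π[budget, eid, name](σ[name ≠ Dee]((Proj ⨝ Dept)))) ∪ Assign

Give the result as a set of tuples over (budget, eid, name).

{(2070, 22, Mo), (3680, 29, Fay), (3710, 33, Lee), (4890, 7, Eve), (5530, 17, Sam), (5760, 8, Fay), (6440, 23, Pat)}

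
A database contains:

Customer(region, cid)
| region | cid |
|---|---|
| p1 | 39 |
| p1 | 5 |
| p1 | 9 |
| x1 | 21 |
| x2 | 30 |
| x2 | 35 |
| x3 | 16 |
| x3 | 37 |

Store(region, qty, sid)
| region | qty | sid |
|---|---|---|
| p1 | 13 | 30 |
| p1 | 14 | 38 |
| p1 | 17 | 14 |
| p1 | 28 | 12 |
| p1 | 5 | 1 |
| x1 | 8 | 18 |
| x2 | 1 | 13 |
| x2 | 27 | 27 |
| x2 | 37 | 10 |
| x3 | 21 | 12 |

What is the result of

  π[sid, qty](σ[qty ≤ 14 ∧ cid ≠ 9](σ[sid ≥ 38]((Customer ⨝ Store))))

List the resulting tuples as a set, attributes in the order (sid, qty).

Joining Customer and Store on region yields {(p1, 39, 13, 30), (p1, 39, 14, 38), (p1, 39, 17, 14), (p1, 39, 28, 12), (p1, 39, 5, 1), (p1, 5, 13, 30), (p1, 5, 14, 38), (p1, 5, 17, 14), (p1, 5, 28, 12), (p1, 5, 5, 1), (p1, 9, 13, 30), (p1, 9, 14, 38), (p1, 9, 17, 14), (p1, 9, 28, 12), (p1, 9, 5, 1), (x1, 21, 8, 18), (x2, 30, 1, 13), (x2, 30, 27, 27), (x2, 30, 37, 10), (x2, 35, 1, 13), (x2, 35, 27, 27), (x2, 35, 37, 10), (x3, 16, 21, 12), (x3, 37, 21, 12)}.
Filtering on sid ≥ 38 leaves {(p1, 39, 14, 38), (p1, 5, 14, 38), (p1, 9, 14, 38)}.
Filtering on qty ≤ 14 ∧ cid ≠ 9 leaves {(p1, 39, 14, 38), (p1, 5, 14, 38)}.
π[sid, qty]: project onto (sid, qty) (1 duplicate(s) eliminated) → {(38, 14)}

{(38, 14)}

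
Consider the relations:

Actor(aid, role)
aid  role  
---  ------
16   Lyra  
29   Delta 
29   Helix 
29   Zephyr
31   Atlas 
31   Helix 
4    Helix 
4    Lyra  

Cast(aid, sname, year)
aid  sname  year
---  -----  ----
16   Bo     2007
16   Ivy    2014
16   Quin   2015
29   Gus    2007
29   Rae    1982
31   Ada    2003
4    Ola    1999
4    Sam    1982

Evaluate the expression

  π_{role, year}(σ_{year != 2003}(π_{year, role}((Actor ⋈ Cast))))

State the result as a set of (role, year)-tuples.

{(Delta, 1982), (Delta, 2007), (Helix, 1982), (Helix, 1999), (Helix, 2007), (Lyra, 1982), (Lyra, 1999), (Lyra, 2007), (Lyra, 2014), (Lyra, 2015), (Zephyr, 1982), (Zephyr, 2007)}

Actor ⋈ Cast (natural join on aid): {(16, Lyra, Bo, 2007), (16, Lyra, Ivy, 2014), (16, Lyra, Quin, 2015), (29, Delta, Gus, 2007), (29, Delta, Rae, 1982), (29, Helix, Gus, 2007), (29, Helix, Rae, 1982), (29, Zephyr, Gus, 2007), (29, Zephyr, Rae, 1982), (31, Atlas, Ada, 2003), (31, Helix, Ada, 2003), (4, Helix, Ola, 1999), (4, Helix, Sam, 1982), (4, Lyra, Ola, 1999), (4, Lyra, Sam, 1982)}
Keep only column(s) year, role (1 duplicate(s) eliminated): {(1982, Delta), (1982, Helix), (1982, Lyra), (1982, Zephyr), (1999, Helix), (1999, Lyra), (2003, Atlas), (2003, Helix), (2007, Delta), (2007, Helix), (2007, Lyra), (2007, Zephyr), (2014, Lyra), (2015, Lyra)}
Filtering on year != 2003 leaves {(1982, Delta), (1982, Helix), (1982, Lyra), (1982, Zephyr), (1999, Helix), (1999, Lyra), (2007, Delta), (2007, Helix), (2007, Lyra), (2007, Zephyr), (2014, Lyra), (2015, Lyra)}.
Keep only column(s) role, year: {(Delta, 1982), (Delta, 2007), (Helix, 1982), (Helix, 1999), (Helix, 2007), (Lyra, 1982), (Lyra, 1999), (Lyra, 2007), (Lyra, 2014), (Lyra, 2015), (Zephyr, 1982), (Zephyr, 2007)}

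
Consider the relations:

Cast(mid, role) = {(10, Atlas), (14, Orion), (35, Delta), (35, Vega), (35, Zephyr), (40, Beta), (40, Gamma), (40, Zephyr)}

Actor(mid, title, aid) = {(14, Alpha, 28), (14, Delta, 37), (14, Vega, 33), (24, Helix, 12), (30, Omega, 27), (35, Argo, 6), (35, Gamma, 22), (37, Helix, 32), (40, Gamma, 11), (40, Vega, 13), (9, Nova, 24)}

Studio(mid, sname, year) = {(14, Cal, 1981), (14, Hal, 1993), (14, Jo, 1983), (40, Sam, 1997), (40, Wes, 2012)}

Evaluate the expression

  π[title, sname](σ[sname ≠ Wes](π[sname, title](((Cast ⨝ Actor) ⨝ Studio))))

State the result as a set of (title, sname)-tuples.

Joining Cast and Actor on mid yields {(14, Orion, Alpha, 28), (14, Orion, Delta, 37), (14, Orion, Vega, 33), (35, Delta, Argo, 6), (35, Delta, Gamma, 22), (35, Vega, Argo, 6), (35, Vega, Gamma, 22), (35, Zephyr, Argo, 6), (35, Zephyr, Gamma, 22), (40, Beta, Gamma, 11), (40, Beta, Vega, 13), (40, Gamma, Gamma, 11), (40, Gamma, Vega, 13), (40, Zephyr, Gamma, 11), (40, Zephyr, Vega, 13)}.
Joining (Cast ⨝ Actor) and Studio on mid yields {(14, Orion, Alpha, 28, Cal, 1981), (14, Orion, Alpha, 28, Hal, 1993), (14, Orion, Alpha, 28, Jo, 1983), (14, Orion, Delta, 37, Cal, 1981), (14, Orion, Delta, 37, Hal, 1993), (14, Orion, Delta, 37, Jo, 1983), (14, Orion, Vega, 33, Cal, 1981), (14, Orion, Vega, 33, Hal, 1993), (14, Orion, Vega, 33, Jo, 1983), (40, Beta, Gamma, 11, Sam, 1997), (40, Beta, Gamma, 11, Wes, 2012), (40, Beta, Vega, 13, Sam, 1997), (40, Beta, Vega, 13, Wes, 2012), (40, Gamma, Gamma, 11, Sam, 1997), (40, Gamma, Gamma, 11, Wes, 2012), (40, Gamma, Vega, 13, Sam, 1997), (40, Gamma, Vega, 13, Wes, 2012), (40, Zephyr, Gamma, 11, Sam, 1997), (40, Zephyr, Gamma, 11, Wes, 2012), (40, Zephyr, Vega, 13, Sam, 1997), (40, Zephyr, Vega, 13, Wes, 2012)}.
Projecting to sname, title (8 duplicate(s) eliminated): {(Cal, Alpha), (Cal, Delta), (Cal, Vega), (Hal, Alpha), (Hal, Delta), (Hal, Vega), (Jo, Alpha), (Jo, Delta), (Jo, Vega), (Sam, Gamma), (Sam, Vega), (Wes, Gamma), (Wes, Vega)}
Filtering on sname ≠ Wes leaves {(Cal, Alpha), (Cal, Delta), (Cal, Vega), (Hal, Alpha), (Hal, Delta), (Hal, Vega), (Jo, Alpha), (Jo, Delta), (Jo, Vega), (Sam, Gamma), (Sam, Vega)}.
Projecting to title, sname: {(Alpha, Cal), (Alpha, Hal), (Alpha, Jo), (Delta, Cal), (Delta, Hal), (Delta, Jo), (Gamma, Sam), (Vega, Cal), (Vega, Hal), (Vega, Jo), (Vega, Sam)}

{(Alpha, Cal), (Alpha, Hal), (Alpha, Jo), (Delta, Cal), (Delta, Hal), (Delta, Jo), (Gamma, Sam), (Vega, Cal), (Vega, Hal), (Vega, Jo), (Vega, Sam)}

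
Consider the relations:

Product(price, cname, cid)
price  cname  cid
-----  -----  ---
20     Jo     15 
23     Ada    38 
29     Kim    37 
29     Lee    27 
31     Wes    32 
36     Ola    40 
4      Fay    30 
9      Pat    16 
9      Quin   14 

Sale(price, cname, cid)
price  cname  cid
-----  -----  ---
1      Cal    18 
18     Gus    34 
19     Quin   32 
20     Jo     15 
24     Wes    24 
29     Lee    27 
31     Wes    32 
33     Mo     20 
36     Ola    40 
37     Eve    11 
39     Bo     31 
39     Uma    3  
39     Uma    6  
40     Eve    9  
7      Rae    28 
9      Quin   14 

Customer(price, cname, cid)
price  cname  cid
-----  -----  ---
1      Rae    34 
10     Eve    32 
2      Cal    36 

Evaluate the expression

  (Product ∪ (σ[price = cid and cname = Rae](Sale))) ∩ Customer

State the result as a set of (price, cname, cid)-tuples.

{}

Selection price = cid and cname = Rae: {}
Union: {(20, Jo, 15), (23, Ada, 38), (29, Kim, 37), (29, Lee, 27), (31, Wes, 32), (36, Ola, 40), (4, Fay, 30), (9, Pat, 16), (9, Quin, 14)} with {} → {(20, Jo, 15), (23, Ada, 38), (29, Kim, 37), (29, Lee, 27), (31, Wes, 32), (36, Ola, 40), (4, Fay, 30), (9, Pat, 16), (9, Quin, 14)}
Intersection: {(20, Jo, 15), (23, Ada, 38), (29, Kim, 37), (29, Lee, 27), (31, Wes, 32), (36, Ola, 40), (4, Fay, 30), (9, Pat, 16), (9, Quin, 14)} with {(1, Rae, 34), (10, Eve, 32), (2, Cal, 36)} → {}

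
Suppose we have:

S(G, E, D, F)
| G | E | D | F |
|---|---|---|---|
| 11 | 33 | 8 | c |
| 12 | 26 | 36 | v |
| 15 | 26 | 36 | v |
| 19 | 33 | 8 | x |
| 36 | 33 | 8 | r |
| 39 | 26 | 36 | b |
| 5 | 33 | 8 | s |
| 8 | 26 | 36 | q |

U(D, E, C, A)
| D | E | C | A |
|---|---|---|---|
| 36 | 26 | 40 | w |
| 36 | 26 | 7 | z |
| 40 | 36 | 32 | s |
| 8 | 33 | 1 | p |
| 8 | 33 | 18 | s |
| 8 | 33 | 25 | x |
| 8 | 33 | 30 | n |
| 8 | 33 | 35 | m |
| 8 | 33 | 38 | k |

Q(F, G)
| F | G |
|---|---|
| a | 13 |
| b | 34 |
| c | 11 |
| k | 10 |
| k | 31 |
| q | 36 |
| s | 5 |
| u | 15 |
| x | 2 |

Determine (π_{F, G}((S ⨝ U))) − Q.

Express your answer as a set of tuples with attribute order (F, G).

{(b, 39), (q, 8), (r, 36), (v, 12), (v, 15), (x, 19)}

S ⋈ U (natural join on E, D): {(11, 33, 8, c, 1, p), (11, 33, 8, c, 18, s), (11, 33, 8, c, 25, x), (11, 33, 8, c, 30, n), (11, 33, 8, c, 35, m), (11, 33, 8, c, 38, k), (12, 26, 36, v, 40, w), (12, 26, 36, v, 7, z), (15, 26, 36, v, 40, w), (15, 26, 36, v, 7, z), (19, 33, 8, x, 1, p), (19, 33, 8, x, 18, s), (19, 33, 8, x, 25, x), (19, 33, 8, x, 30, n), (19, 33, 8, x, 35, m), (19, 33, 8, x, 38, k), (36, 33, 8, r, 1, p), (36, 33, 8, r, 18, s), (36, 33, 8, r, 25, x), (36, 33, 8, r, 30, n), (36, 33, 8, r, 35, m), (36, 33, 8, r, 38, k), (39, 26, 36, b, 40, w), (39, 26, 36, b, 7, z), (5, 33, 8, s, 1, p), (5, 33, 8, s, 18, s), (5, 33, 8, s, 25, x), (5, 33, 8, s, 30, n), (5, 33, 8, s, 35, m), (5, 33, 8, s, 38, k), (8, 26, 36, q, 40, w), (8, 26, 36, q, 7, z)}
π[F, G]: project onto (F, G) (24 duplicate(s) eliminated) → {(b, 39), (c, 11), (q, 8), (r, 36), (s, 5), (v, 12), (v, 15), (x, 19)}
Difference: {(b, 39), (c, 11), (q, 8), (r, 36), (s, 5), (v, 12), (v, 15), (x, 19)} with {(a, 13), (b, 34), (c, 11), (k, 10), (k, 31), (q, 36), (s, 5), (u, 15), (x, 2)} → {(b, 39), (q, 8), (r, 36), (v, 12), (v, 15), (x, 19)}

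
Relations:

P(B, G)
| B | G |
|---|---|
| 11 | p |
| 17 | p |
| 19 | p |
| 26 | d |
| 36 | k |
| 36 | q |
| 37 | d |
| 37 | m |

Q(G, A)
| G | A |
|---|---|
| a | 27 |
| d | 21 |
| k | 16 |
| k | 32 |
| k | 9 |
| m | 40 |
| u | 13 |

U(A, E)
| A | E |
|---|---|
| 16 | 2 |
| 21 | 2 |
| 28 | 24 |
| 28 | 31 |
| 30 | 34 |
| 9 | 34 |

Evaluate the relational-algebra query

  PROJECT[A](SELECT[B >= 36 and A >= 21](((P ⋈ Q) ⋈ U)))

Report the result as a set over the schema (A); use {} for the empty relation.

P ⋈ Q (natural join on G): {(26, d, 21), (36, k, 16), (36, k, 32), (36, k, 9), (37, d, 21), (37, m, 40)}
(P ⋈ Q) ⋈ U (natural join on A): {(26, d, 21, 2), (36, k, 16, 2), (36, k, 9, 34), (37, d, 21, 2)}
Selection B >= 36 and A >= 21: {(37, d, 21, 2)}
π_{A} gives {21}.

{21}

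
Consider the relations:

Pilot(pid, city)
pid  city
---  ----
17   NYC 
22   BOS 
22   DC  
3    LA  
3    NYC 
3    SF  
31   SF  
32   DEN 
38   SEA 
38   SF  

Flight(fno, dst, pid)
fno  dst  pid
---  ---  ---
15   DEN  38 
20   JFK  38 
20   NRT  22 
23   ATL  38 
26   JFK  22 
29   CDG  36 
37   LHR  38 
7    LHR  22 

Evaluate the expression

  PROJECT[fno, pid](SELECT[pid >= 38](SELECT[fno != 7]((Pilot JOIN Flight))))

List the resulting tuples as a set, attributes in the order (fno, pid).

Joining Pilot and Flight on pid yields {(22, BOS, 20, NRT), (22, BOS, 26, JFK), (22, BOS, 7, LHR), (22, DC, 20, NRT), (22, DC, 26, JFK), (22, DC, 7, LHR), (38, SEA, 15, DEN), (38, SEA, 20, JFK), (38, SEA, 23, ATL), (38, SEA, 37, LHR), (38, SF, 15, DEN), (38, SF, 20, JFK), (38, SF, 23, ATL), (38, SF, 37, LHR)}.
Filtering on fno != 7 leaves {(22, BOS, 20, NRT), (22, BOS, 26, JFK), (22, DC, 20, NRT), (22, DC, 26, JFK), (38, SEA, 15, DEN), (38, SEA, 20, JFK), (38, SEA, 23, ATL), (38, SEA, 37, LHR), (38, SF, 15, DEN), (38, SF, 20, JFK), (38, SF, 23, ATL), (38, SF, 37, LHR)}.
Filtering on pid >= 38 leaves {(38, SEA, 15, DEN), (38, SEA, 20, JFK), (38, SEA, 23, ATL), (38, SEA, 37, LHR), (38, SF, 15, DEN), (38, SF, 20, JFK), (38, SF, 23, ATL), (38, SF, 37, LHR)}.
π[fno, pid]: project onto (fno, pid) (4 duplicate(s) eliminated) → {(15, 38), (20, 38), (23, 38), (37, 38)}

{(15, 38), (20, 38), (23, 38), (37, 38)}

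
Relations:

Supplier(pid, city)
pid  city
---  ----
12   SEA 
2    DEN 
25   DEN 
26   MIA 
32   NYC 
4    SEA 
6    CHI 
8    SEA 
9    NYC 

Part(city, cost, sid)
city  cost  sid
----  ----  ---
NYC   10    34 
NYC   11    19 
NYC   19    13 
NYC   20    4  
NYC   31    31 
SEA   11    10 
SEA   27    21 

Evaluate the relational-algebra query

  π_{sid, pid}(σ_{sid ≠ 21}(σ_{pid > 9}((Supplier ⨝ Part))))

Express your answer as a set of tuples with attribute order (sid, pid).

Supplier ⋈ Part (natural join on city): {(12, SEA, 11, 10), (12, SEA, 27, 21), (32, NYC, 10, 34), (32, NYC, 11, 19), (32, NYC, 19, 13), (32, NYC, 20, 4), (32, NYC, 31, 31), (4, SEA, 11, 10), (4, SEA, 27, 21), (8, SEA, 11, 10), (8, SEA, 27, 21), (9, NYC, 10, 34), (9, NYC, 11, 19), (9, NYC, 19, 13), (9, NYC, 20, 4), (9, NYC, 31, 31)}
σ[pid > 9]: keep tuples satisfying pid > 9 → {(12, SEA, 11, 10), (12, SEA, 27, 21), (32, NYC, 10, 34), (32, NYC, 11, 19), (32, NYC, 19, 13), (32, NYC, 20, 4), (32, NYC, 31, 31)}
σ[sid ≠ 21]: keep tuples satisfying sid ≠ 21 → {(12, SEA, 11, 10), (32, NYC, 10, 34), (32, NYC, 11, 19), (32, NYC, 19, 13), (32, NYC, 20, 4), (32, NYC, 31, 31)}
π[sid, pid]: project onto (sid, pid) → {(10, 12), (13, 32), (19, 32), (31, 32), (34, 32), (4, 32)}

{(10, 12), (13, 32), (19, 32), (31, 32), (34, 32), (4, 32)}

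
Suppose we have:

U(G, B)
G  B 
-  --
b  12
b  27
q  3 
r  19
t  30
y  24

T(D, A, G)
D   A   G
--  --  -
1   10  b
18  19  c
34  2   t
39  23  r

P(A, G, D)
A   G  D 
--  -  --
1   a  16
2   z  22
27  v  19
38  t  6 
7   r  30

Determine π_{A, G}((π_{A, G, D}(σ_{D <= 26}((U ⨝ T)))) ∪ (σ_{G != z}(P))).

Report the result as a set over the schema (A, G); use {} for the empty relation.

{(1, a), (10, b), (27, v), (38, t), (7, r)}

Natural join on G: {(b, 12, 1, 10), (b, 27, 1, 10), (r, 19, 39, 23), (t, 30, 34, 2)}
Apply σ_{D <= 26}; surviving tuples: {(b, 12, 1, 10), (b, 27, 1, 10)}
Projecting to A, G, D (1 duplicate(s) eliminated): {(10, b, 1)}
Apply σ_{G != z}; surviving tuples: {(1, a, 16), (27, v, 19), (38, t, 6), (7, r, 30)}
Set union of the two operands is {(1, a, 16), (10, b, 1), (27, v, 19), (38, t, 6), (7, r, 30)}.
Projecting to A, G: {(1, a), (10, b), (27, v), (38, t), (7, r)}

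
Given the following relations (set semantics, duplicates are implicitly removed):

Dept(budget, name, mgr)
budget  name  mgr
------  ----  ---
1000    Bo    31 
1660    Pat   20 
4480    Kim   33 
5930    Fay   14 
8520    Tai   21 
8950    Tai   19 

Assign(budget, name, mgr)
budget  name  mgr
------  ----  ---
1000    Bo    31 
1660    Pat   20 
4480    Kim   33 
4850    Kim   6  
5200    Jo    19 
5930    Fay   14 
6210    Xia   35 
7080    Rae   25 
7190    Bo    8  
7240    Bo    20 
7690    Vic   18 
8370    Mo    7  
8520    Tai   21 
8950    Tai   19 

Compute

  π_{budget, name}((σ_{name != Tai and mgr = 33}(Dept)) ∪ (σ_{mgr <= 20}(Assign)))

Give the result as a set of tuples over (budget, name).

{(1660, Pat), (4480, Kim), (4850, Kim), (5200, Jo), (5930, Fay), (7190, Bo), (7240, Bo), (7690, Vic), (8370, Mo), (8950, Tai)}

Apply σ_{name != Tai and mgr = 33}; surviving tuples: {(4480, Kim, 33)}
Apply σ_{mgr <= 20}; surviving tuples: {(1660, Pat, 20), (4850, Kim, 6), (5200, Jo, 19), (5930, Fay, 14), (7190, Bo, 8), (7240, Bo, 20), (7690, Vic, 18), (8370, Mo, 7), (8950, Tai, 19)}
Set union of the two operands is {(1660, Pat, 20), (4480, Kim, 33), (4850, Kim, 6), (5200, Jo, 19), (5930, Fay, 14), (7190, Bo, 8), (7240, Bo, 20), (7690, Vic, 18), (8370, Mo, 7), (8950, Tai, 19)}.
π_{budget, name} gives {(1660, Pat), (4480, Kim), (4850, Kim), (5200, Jo), (5930, Fay), (7190, Bo), (7240, Bo), (7690, Vic), (8370, Mo), (8950, Tai)}.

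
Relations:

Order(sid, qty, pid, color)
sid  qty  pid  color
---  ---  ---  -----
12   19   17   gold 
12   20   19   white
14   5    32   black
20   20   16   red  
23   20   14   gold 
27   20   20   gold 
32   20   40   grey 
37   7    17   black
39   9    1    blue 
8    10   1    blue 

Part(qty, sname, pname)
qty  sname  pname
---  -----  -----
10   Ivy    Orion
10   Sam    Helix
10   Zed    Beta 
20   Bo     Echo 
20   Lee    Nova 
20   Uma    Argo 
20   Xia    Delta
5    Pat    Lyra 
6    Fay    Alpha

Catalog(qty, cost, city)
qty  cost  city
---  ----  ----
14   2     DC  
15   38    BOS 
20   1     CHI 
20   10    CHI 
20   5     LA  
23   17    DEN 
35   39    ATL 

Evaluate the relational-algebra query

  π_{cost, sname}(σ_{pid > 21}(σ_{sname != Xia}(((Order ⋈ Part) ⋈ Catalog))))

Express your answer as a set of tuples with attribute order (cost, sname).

{(1, Bo), (1, Lee), (1, Uma), (10, Bo), (10, Lee), (10, Uma), (5, Bo), (5, Lee), (5, Uma)}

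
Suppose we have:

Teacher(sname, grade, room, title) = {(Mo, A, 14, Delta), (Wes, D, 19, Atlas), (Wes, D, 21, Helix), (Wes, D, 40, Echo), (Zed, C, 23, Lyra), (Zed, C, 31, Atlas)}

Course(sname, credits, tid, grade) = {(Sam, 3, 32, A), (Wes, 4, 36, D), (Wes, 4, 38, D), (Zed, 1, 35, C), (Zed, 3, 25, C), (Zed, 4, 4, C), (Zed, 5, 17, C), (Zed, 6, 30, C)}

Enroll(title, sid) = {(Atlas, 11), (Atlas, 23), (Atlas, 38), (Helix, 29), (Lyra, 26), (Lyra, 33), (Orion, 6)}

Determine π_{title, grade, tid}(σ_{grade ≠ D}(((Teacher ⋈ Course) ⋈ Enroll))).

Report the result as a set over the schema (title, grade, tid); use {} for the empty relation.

{(Atlas, C, 17), (Atlas, C, 25), (Atlas, C, 30), (Atlas, C, 35), (Atlas, C, 4), (Lyra, C, 17), (Lyra, C, 25), (Lyra, C, 30), (Lyra, C, 35), (Lyra, C, 4)}

Joining Teacher and Course on sname, grade yields {(Wes, D, 19, Atlas, 4, 36), (Wes, D, 19, Atlas, 4, 38), (Wes, D, 21, Helix, 4, 36), (Wes, D, 21, Helix, 4, 38), (Wes, D, 40, Echo, 4, 36), (Wes, D, 40, Echo, 4, 38), (Zed, C, 23, Lyra, 1, 35), (Zed, C, 23, Lyra, 3, 25), (Zed, C, 23, Lyra, 4, 4), (Zed, C, 23, Lyra, 5, 17), (Zed, C, 23, Lyra, 6, 30), (Zed, C, 31, Atlas, 1, 35), (Zed, C, 31, Atlas, 3, 25), (Zed, C, 31, Atlas, 4, 4), (Zed, C, 31, Atlas, 5, 17), (Zed, C, 31, Atlas, 6, 30)}.
Joining (Teacher ⋈ Course) and Enroll on title yields {(Wes, D, 19, Atlas, 4, 36, 11), (Wes, D, 19, Atlas, 4, 36, 23), (Wes, D, 19, Atlas, 4, 36, 38), (Wes, D, 19, Atlas, 4, 38, 11), (Wes, D, 19, Atlas, 4, 38, 23), (Wes, D, 19, Atlas, 4, 38, 38), (Wes, D, 21, Helix, 4, 36, 29), (Wes, D, 21, Helix, 4, 38, 29), (Zed, C, 23, Lyra, 1, 35, 26), (Zed, C, 23, Lyra, 1, 35, 33), (Zed, C, 23, Lyra, 3, 25, 26), (Zed, C, 23, Lyra, 3, 25, 33), (Zed, C, 23, Lyra, 4, 4, 26), (Zed, C, 23, Lyra, 4, 4, 33), (Zed, C, 23, Lyra, 5, 17, 26), (Zed, C, 23, Lyra, 5, 17, 33), (Zed, C, 23, Lyra, 6, 30, 26), (Zed, C, 23, Lyra, 6, 30, 33), (Zed, C, 31, Atlas, 1, 35, 11), (Zed, C, 31, Atlas, 1, 35, 23), (Zed, C, 31, Atlas, 1, 35, 38), (Zed, C, 31, Atlas, 3, 25, 11), (Zed, C, 31, Atlas, 3, 25, 23), (Zed, C, 31, Atlas, 3, 25, 38), (Zed, C, 31, Atlas, 4, 4, 11), (Zed, C, 31, Atlas, 4, 4, 23), (Zed, C, 31, Atlas, 4, 4, 38), (Zed, C, 31, Atlas, 5, 17, 11), (Zed, C, 31, Atlas, 5, 17, 23), (Zed, C, 31, Atlas, 5, 17, 38), (Zed, C, 31, Atlas, 6, 30, 11), (Zed, C, 31, Atlas, 6, 30, 23), (Zed, C, 31, Atlas, 6, 30, 38)}.
Selection grade ≠ D: {(Zed, C, 23, Lyra, 1, 35, 26), (Zed, C, 23, Lyra, 1, 35, 33), (Zed, C, 23, Lyra, 3, 25, 26), (Zed, C, 23, Lyra, 3, 25, 33), (Zed, C, 23, Lyra, 4, 4, 26), (Zed, C, 23, Lyra, 4, 4, 33), (Zed, C, 23, Lyra, 5, 17, 26), (Zed, C, 23, Lyra, 5, 17, 33), (Zed, C, 23, Lyra, 6, 30, 26), (Zed, C, 23, Lyra, 6, 30, 33), (Zed, C, 31, Atlas, 1, 35, 11), (Zed, C, 31, Atlas, 1, 35, 23), (Zed, C, 31, Atlas, 1, 35, 38), (Zed, C, 31, Atlas, 3, 25, 11), (Zed, C, 31, Atlas, 3, 25, 23), (Zed, C, 31, Atlas, 3, 25, 38), (Zed, C, 31, Atlas, 4, 4, 11), (Zed, C, 31, Atlas, 4, 4, 23), (Zed, C, 31, Atlas, 4, 4, 38), (Zed, C, 31, Atlas, 5, 17, 11), (Zed, C, 31, Atlas, 5, 17, 23), (Zed, C, 31, Atlas, 5, 17, 38), (Zed, C, 31, Atlas, 6, 30, 11), (Zed, C, 31, Atlas, 6, 30, 23), (Zed, C, 31, Atlas, 6, 30, 38)}
Projecting to title, grade, tid (15 duplicate(s) eliminated): {(Atlas, C, 17), (Atlas, C, 25), (Atlas, C, 30), (Atlas, C, 35), (Atlas, C, 4), (Lyra, C, 17), (Lyra, C, 25), (Lyra, C, 30), (Lyra, C, 35), (Lyra, C, 4)}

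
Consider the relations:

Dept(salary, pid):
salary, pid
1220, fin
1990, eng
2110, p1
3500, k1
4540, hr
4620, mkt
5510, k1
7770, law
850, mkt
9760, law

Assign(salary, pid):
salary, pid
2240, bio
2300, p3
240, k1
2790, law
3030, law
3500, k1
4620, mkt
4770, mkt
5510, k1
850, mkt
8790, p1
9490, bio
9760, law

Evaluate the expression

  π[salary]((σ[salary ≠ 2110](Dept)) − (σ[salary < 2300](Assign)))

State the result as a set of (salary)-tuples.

{1220, 1990, 3500, 4540, 4620, 5510, 7770, 9760}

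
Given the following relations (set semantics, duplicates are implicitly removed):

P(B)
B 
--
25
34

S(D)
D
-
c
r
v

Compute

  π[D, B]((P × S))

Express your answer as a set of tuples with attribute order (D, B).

P × S: Cartesian product, 2·3 = 6 tuples over (B, D).
Projecting to D, B: {(c, 25), (c, 34), (r, 25), (r, 34), (v, 25), (v, 34)}

{(c, 25), (c, 34), (r, 25), (r, 34), (v, 25), (v, 34)}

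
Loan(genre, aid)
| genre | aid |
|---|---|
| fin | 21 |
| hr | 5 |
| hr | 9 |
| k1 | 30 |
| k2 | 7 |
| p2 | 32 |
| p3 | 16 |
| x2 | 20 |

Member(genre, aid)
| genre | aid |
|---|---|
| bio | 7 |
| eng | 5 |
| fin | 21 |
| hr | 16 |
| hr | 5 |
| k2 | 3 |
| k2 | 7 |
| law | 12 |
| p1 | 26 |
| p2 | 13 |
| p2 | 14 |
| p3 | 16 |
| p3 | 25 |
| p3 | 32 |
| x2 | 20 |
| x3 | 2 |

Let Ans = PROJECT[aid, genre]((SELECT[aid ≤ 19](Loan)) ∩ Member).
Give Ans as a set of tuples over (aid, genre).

{(16, p3), (5, hr), (7, k2)}

σ[aid ≤ 19]: keep tuples satisfying aid ≤ 19 → {(hr, 5), (hr, 9), (k2, 7), (p3, 16)}
Intersection: {(hr, 5), (hr, 9), (k2, 7), (p3, 16)} with {(bio, 7), (eng, 5), (fin, 21), (hr, 16), (hr, 5), (k2, 3), (k2, 7), (law, 12), (p1, 26), (p2, 13), (p2, 14), (p3, 16), (p3, 25), (p3, 32), (x2, 20), (x3, 2)} → {(hr, 5), (k2, 7), (p3, 16)}
π_{aid, genre} gives {(16, p3), (5, hr), (7, k2)}.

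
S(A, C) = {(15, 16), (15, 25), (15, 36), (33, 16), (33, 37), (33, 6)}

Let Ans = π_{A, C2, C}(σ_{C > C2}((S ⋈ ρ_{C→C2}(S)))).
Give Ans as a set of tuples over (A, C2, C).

ρ[C→C2]: schema becomes (A, C2); tuples unchanged.
S ⋈ ρ_{C→C2}(S) (natural join on A): {(15, 16, 16), (15, 16, 25), (15, 16, 36), (15, 25, 16), (15, 25, 25), (15, 25, 36), (15, 36, 16), (15, 36, 25), (15, 36, 36), (33, 16, 16), (33, 16, 37), (33, 16, 6), (33, 37, 16), (33, 37, 37), (33, 37, 6), (33, 6, 16), (33, 6, 37), (33, 6, 6)}
Apply σ_{C > C2}; surviving tuples: {(15, 25, 16), (15, 36, 16), (15, 36, 25), (33, 16, 6), (33, 37, 16), (33, 37, 6)}
Keep only column(s) A, C2, C: {(15, 16, 25), (15, 16, 36), (15, 25, 36), (33, 16, 37), (33, 6, 16), (33, 6, 37)}

{(15, 16, 25), (15, 16, 36), (15, 25, 36), (33, 16, 37), (33, 6, 16), (33, 6, 37)}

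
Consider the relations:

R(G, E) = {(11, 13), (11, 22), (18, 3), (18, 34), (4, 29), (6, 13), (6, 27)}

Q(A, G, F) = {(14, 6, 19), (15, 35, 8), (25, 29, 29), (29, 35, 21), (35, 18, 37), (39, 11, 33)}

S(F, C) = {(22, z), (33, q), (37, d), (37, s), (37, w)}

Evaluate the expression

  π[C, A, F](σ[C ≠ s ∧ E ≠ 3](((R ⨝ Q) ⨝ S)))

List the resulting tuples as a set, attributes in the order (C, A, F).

Natural join on G: {(11, 13, 39, 33), (11, 22, 39, 33), (18, 3, 35, 37), (18, 34, 35, 37), (6, 13, 14, 19), (6, 27, 14, 19)}
Natural join on F: {(11, 13, 39, 33, q), (11, 22, 39, 33, q), (18, 3, 35, 37, d), (18, 3, 35, 37, s), (18, 3, 35, 37, w), (18, 34, 35, 37, d), (18, 34, 35, 37, s), (18, 34, 35, 37, w)}
Filtering on C ≠ s ∧ E ≠ 3 leaves {(11, 13, 39, 33, q), (11, 22, 39, 33, q), (18, 34, 35, 37, d), (18, 34, 35, 37, w)}.
Projecting to C, A, F (1 duplicate(s) eliminated): {(d, 35, 37), (q, 39, 33), (w, 35, 37)}

{(d, 35, 37), (q, 39, 33), (w, 35, 37)}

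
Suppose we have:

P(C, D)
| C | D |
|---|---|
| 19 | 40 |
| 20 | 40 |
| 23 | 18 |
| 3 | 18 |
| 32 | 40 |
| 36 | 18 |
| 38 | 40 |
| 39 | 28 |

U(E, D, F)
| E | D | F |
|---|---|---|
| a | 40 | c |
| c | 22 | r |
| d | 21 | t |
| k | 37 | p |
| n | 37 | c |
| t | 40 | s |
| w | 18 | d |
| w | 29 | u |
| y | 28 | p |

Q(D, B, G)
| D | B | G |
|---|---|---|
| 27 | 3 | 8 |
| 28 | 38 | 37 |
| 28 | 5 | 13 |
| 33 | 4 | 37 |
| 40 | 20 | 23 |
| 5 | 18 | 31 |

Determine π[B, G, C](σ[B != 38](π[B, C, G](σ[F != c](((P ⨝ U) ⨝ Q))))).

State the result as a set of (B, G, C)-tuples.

{(20, 23, 19), (20, 23, 20), (20, 23, 32), (20, 23, 38), (5, 13, 39)}

Joining P and U on D yields {(19, 40, a, c), (19, 40, t, s), (20, 40, a, c), (20, 40, t, s), (23, 18, w, d), (3, 18, w, d), (32, 40, a, c), (32, 40, t, s), (36, 18, w, d), (38, 40, a, c), (38, 40, t, s), (39, 28, y, p)}.
Joining (P ⨝ U) and Q on D yields {(19, 40, a, c, 20, 23), (19, 40, t, s, 20, 23), (20, 40, a, c, 20, 23), (20, 40, t, s, 20, 23), (32, 40, a, c, 20, 23), (32, 40, t, s, 20, 23), (38, 40, a, c, 20, 23), (38, 40, t, s, 20, 23), (39, 28, y, p, 38, 37), (39, 28, y, p, 5, 13)}.
Filtering on F != c leaves {(19, 40, t, s, 20, 23), (20, 40, t, s, 20, 23), (32, 40, t, s, 20, 23), (38, 40, t, s, 20, 23), (39, 28, y, p, 38, 37), (39, 28, y, p, 5, 13)}.
π_{B, C, G} gives {(20, 19, 23), (20, 20, 23), (20, 32, 23), (20, 38, 23), (38, 39, 37), (5, 39, 13)}.
Filtering on B != 38 leaves {(20, 19, 23), (20, 20, 23), (20, 32, 23), (20, 38, 23), (5, 39, 13)}.
π_{B, G, C} gives {(20, 23, 19), (20, 23, 20), (20, 23, 32), (20, 23, 38), (5, 13, 39)}.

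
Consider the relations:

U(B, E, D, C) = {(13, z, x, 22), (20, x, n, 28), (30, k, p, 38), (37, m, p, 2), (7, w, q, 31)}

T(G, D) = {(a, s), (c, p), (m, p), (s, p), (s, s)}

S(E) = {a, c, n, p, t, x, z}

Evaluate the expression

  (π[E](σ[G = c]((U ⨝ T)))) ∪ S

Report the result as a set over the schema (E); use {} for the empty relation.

{a, c, k, m, n, p, t, x, z}

U ⋈ T (natural join on D): {(30, k, p, 38, c), (30, k, p, 38, m), (30, k, p, 38, s), (37, m, p, 2, c), (37, m, p, 2, m), (37, m, p, 2, s)}
Selection G = c: {(30, k, p, 38, c), (37, m, p, 2, c)}
Projecting to E: {k, m}
Union: {k, m} with {a, c, n, p, t, x, z} → {a, c, k, m, n, p, t, x, z}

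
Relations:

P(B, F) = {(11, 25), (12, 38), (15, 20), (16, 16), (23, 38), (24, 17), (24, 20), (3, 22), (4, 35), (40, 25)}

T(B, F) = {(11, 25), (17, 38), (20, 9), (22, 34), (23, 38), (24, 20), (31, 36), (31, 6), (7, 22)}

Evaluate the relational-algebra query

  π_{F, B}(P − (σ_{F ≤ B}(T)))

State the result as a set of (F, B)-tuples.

σ[F ≤ B]: keep tuples satisfying F ≤ B → {(20, 9), (24, 20), (31, 6)}
Difference: {(11, 25), (12, 38), (15, 20), (16, 16), (23, 38), (24, 17), (24, 20), (3, 22), (4, 35), (40, 25)} with {(20, 9), (24, 20), (31, 6)} → {(11, 25), (12, 38), (15, 20), (16, 16), (23, 38), (24, 17), (3, 22), (4, 35), (40, 25)}
Keep only column(s) F, B: {(16, 16), (17, 24), (20, 15), (22, 3), (25, 11), (25, 40), (35, 4), (38, 12), (38, 23)}

{(16, 16), (17, 24), (20, 15), (22, 3), (25, 11), (25, 40), (35, 4), (38, 12), (38, 23)}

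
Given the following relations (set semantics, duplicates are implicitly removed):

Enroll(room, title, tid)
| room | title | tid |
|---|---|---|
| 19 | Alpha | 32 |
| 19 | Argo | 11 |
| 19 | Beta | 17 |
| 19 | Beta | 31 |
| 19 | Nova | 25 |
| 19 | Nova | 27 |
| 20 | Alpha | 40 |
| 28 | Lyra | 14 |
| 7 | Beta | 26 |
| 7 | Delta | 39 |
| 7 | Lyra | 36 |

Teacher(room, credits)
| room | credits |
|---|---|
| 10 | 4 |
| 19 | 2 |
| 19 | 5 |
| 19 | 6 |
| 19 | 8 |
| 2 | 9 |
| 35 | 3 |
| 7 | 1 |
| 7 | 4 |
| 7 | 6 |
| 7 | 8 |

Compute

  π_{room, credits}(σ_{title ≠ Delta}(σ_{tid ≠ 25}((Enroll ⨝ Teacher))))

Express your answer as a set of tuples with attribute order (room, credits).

{(19, 2), (19, 5), (19, 6), (19, 8), (7, 1), (7, 4), (7, 6), (7, 8)}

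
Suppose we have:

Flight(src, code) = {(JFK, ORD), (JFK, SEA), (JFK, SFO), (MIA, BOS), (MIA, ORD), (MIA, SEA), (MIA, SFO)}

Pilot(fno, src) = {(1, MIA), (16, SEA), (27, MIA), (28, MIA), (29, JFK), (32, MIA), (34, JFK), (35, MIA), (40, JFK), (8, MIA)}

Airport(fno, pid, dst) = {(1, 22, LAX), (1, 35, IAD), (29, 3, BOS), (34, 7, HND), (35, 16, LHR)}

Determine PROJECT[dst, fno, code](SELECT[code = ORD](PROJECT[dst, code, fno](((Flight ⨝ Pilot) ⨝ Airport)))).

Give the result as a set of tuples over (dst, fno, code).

{(BOS, 29, ORD), (HND, 34, ORD), (IAD, 1, ORD), (LAX, 1, ORD), (LHR, 35, ORD)}

Flight ⋈ Pilot (natural join on src): {(JFK, ORD, 29), (JFK, ORD, 34), (JFK, ORD, 40), (JFK, SEA, 29), (JFK, SEA, 34), (JFK, SEA, 40), (JFK, SFO, 29), (JFK, SFO, 34), (JFK, SFO, 40), (MIA, BOS, 1), (MIA, BOS, 27), (MIA, BOS, 28), (MIA, BOS, 32), (MIA, BOS, 35), (MIA, BOS, 8), (MIA, ORD, 1), (MIA, ORD, 27), (MIA, ORD, 28), (MIA, ORD, 32), (MIA, ORD, 35), (MIA, ORD, 8), (MIA, SEA, 1), (MIA, SEA, 27), (MIA, SEA, 28), (MIA, SEA, 32), (MIA, SEA, 35), (MIA, SEA, 8), (MIA, SFO, 1), (MIA, SFO, 27), (MIA, SFO, 28), (MIA, SFO, 32), (MIA, SFO, 35), (MIA, SFO, 8)}
(Flight ⨝ Pilot) ⋈ Airport (natural join on fno): {(JFK, ORD, 29, 3, BOS), (JFK, ORD, 34, 7, HND), (JFK, SEA, 29, 3, BOS), (JFK, SEA, 34, 7, HND), (JFK, SFO, 29, 3, BOS), (JFK, SFO, 34, 7, HND), (MIA, BOS, 1, 22, LAX), (MIA, BOS, 1, 35, IAD), (MIA, BOS, 35, 16, LHR), (MIA, ORD, 1, 22, LAX), (MIA, ORD, 1, 35, IAD), (MIA, ORD, 35, 16, LHR), (MIA, SEA, 1, 22, LAX), (MIA, SEA, 1, 35, IAD), (MIA, SEA, 35, 16, LHR), (MIA, SFO, 1, 22, LAX), (MIA, SFO, 1, 35, IAD), (MIA, SFO, 35, 16, LHR)}
Keep only column(s) dst, code, fno: {(BOS, ORD, 29), (BOS, SEA, 29), (BOS, SFO, 29), (HND, ORD, 34), (HND, SEA, 34), (HND, SFO, 34), (IAD, BOS, 1), (IAD, ORD, 1), (IAD, SEA, 1), (IAD, SFO, 1), (LAX, BOS, 1), (LAX, ORD, 1), (LAX, SEA, 1), (LAX, SFO, 1), (LHR, BOS, 35), (LHR, ORD, 35), (LHR, SEA, 35), (LHR, SFO, 35)}
Filtering on code = ORD leaves {(BOS, ORD, 29), (HND, ORD, 34), (IAD, ORD, 1), (LAX, ORD, 1), (LHR, ORD, 35)}.
Keep only column(s) dst, fno, code: {(BOS, 29, ORD), (HND, 34, ORD), (IAD, 1, ORD), (LAX, 1, ORD), (LHR, 35, ORD)}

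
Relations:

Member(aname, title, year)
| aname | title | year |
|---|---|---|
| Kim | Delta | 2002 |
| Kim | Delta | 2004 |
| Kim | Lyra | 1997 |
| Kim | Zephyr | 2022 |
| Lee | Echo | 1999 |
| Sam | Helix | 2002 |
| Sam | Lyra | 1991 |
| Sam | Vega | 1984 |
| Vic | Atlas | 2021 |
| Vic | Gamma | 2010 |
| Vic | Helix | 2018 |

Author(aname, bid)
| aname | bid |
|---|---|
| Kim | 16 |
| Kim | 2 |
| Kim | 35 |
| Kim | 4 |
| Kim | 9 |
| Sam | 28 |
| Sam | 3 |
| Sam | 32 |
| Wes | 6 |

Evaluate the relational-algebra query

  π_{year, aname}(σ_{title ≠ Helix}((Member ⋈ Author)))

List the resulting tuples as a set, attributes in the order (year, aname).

{(1984, Sam), (1991, Sam), (1997, Kim), (2002, Kim), (2004, Kim), (2022, Kim)}

Natural join on aname: {(Kim, Delta, 2002, 16), (Kim, Delta, 2002, 2), (Kim, Delta, 2002, 35), (Kim, Delta, 2002, 4), (Kim, Delta, 2002, 9), (Kim, Delta, 2004, 16), (Kim, Delta, 2004, 2), (Kim, Delta, 2004, 35), (Kim, Delta, 2004, 4), (Kim, Delta, 2004, 9), (Kim, Lyra, 1997, 16), (Kim, Lyra, 1997, 2), (Kim, Lyra, 1997, 35), (Kim, Lyra, 1997, 4), (Kim, Lyra, 1997, 9), (Kim, Zephyr, 2022, 16), (Kim, Zephyr, 2022, 2), (Kim, Zephyr, 2022, 35), (Kim, Zephyr, 2022, 4), (Kim, Zephyr, 2022, 9), (Sam, Helix, 2002, 28), (Sam, Helix, 2002, 3), (Sam, Helix, 2002, 32), (Sam, Lyra, 1991, 28), (Sam, Lyra, 1991, 3), (Sam, Lyra, 1991, 32), (Sam, Vega, 1984, 28), (Sam, Vega, 1984, 3), (Sam, Vega, 1984, 32)}
Selection title ≠ Helix: {(Kim, Delta, 2002, 16), (Kim, Delta, 2002, 2), (Kim, Delta, 2002, 35), (Kim, Delta, 2002, 4), (Kim, Delta, 2002, 9), (Kim, Delta, 2004, 16), (Kim, Delta, 2004, 2), (Kim, Delta, 2004, 35), (Kim, Delta, 2004, 4), (Kim, Delta, 2004, 9), (Kim, Lyra, 1997, 16), (Kim, Lyra, 1997, 2), (Kim, Lyra, 1997, 35), (Kim, Lyra, 1997, 4), (Kim, Lyra, 1997, 9), (Kim, Zephyr, 2022, 16), (Kim, Zephyr, 2022, 2), (Kim, Zephyr, 2022, 35), (Kim, Zephyr, 2022, 4), (Kim, Zephyr, 2022, 9), (Sam, Lyra, 1991, 28), (Sam, Lyra, 1991, 3), (Sam, Lyra, 1991, 32), (Sam, Vega, 1984, 28), (Sam, Vega, 1984, 3), (Sam, Vega, 1984, 32)}
π[year, aname]: project onto (year, aname) (20 duplicate(s) eliminated) → {(1984, Sam), (1991, Sam), (1997, Kim), (2002, Kim), (2004, Kim), (2022, Kim)}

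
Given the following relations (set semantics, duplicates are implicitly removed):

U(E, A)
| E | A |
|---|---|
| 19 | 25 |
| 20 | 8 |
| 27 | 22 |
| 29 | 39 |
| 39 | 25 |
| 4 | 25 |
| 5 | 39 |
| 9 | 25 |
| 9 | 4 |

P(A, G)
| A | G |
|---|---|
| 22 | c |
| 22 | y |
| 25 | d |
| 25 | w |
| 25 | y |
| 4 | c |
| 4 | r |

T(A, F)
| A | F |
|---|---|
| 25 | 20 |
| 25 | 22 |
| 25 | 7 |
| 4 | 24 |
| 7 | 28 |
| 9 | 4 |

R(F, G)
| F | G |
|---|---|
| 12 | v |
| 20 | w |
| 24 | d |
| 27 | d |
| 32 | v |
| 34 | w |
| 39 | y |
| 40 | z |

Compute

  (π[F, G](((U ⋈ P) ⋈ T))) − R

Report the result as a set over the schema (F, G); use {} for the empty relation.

{(20, d), (20, y), (22, d), (22, w), (22, y), (24, c), (24, r), (7, d), (7, w), (7, y)}

Natural join on A: {(19, 25, d), (19, 25, w), (19, 25, y), (27, 22, c), (27, 22, y), (39, 25, d), (39, 25, w), (39, 25, y), (4, 25, d), (4, 25, w), (4, 25, y), (9, 25, d), (9, 25, w), (9, 25, y), (9, 4, c), (9, 4, r)}
Natural join on A: {(19, 25, d, 20), (19, 25, d, 22), (19, 25, d, 7), (19, 25, w, 20), (19, 25, w, 22), (19, 25, w, 7), (19, 25, y, 20), (19, 25, y, 22), (19, 25, y, 7), (39, 25, d, 20), (39, 25, d, 22), (39, 25, d, 7), (39, 25, w, 20), (39, 25, w, 22), (39, 25, w, 7), (39, 25, y, 20), (39, 25, y, 22), (39, 25, y, 7), (4, 25, d, 20), (4, 25, d, 22), (4, 25, d, 7), (4, 25, w, 20), (4, 25, w, 22), (4, 25, w, 7), (4, 25, y, 20), (4, 25, y, 22), (4, 25, y, 7), (9, 25, d, 20), (9, 25, d, 22), (9, 25, d, 7), (9, 25, w, 20), (9, 25, w, 22), (9, 25, w, 7), (9, 25, y, 20), (9, 25, y, 22), (9, 25, y, 7), (9, 4, c, 24), (9, 4, r, 24)}
π[F, G]: project onto (F, G) (27 duplicate(s) eliminated) → {(20, d), (20, w), (20, y), (22, d), (22, w), (22, y), (24, c), (24, r), (7, d), (7, w), (7, y)}
Set difference of the two operands is {(20, d), (20, y), (22, d), (22, w), (22, y), (24, c), (24, r), (7, d), (7, w), (7, y)}.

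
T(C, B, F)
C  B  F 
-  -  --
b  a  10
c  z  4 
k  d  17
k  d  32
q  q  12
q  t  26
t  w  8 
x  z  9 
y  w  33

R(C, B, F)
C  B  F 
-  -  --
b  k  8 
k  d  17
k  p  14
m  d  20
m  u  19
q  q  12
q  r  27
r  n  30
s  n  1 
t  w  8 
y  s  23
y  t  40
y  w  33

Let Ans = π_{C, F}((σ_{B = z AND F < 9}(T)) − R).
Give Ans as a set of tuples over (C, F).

{(c, 4)}

Filtering on B = z AND F < 9 leaves {(c, z, 4)}.
Taking the difference: {(c, z, 4)}
Projecting to C, F: {(c, 4)}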